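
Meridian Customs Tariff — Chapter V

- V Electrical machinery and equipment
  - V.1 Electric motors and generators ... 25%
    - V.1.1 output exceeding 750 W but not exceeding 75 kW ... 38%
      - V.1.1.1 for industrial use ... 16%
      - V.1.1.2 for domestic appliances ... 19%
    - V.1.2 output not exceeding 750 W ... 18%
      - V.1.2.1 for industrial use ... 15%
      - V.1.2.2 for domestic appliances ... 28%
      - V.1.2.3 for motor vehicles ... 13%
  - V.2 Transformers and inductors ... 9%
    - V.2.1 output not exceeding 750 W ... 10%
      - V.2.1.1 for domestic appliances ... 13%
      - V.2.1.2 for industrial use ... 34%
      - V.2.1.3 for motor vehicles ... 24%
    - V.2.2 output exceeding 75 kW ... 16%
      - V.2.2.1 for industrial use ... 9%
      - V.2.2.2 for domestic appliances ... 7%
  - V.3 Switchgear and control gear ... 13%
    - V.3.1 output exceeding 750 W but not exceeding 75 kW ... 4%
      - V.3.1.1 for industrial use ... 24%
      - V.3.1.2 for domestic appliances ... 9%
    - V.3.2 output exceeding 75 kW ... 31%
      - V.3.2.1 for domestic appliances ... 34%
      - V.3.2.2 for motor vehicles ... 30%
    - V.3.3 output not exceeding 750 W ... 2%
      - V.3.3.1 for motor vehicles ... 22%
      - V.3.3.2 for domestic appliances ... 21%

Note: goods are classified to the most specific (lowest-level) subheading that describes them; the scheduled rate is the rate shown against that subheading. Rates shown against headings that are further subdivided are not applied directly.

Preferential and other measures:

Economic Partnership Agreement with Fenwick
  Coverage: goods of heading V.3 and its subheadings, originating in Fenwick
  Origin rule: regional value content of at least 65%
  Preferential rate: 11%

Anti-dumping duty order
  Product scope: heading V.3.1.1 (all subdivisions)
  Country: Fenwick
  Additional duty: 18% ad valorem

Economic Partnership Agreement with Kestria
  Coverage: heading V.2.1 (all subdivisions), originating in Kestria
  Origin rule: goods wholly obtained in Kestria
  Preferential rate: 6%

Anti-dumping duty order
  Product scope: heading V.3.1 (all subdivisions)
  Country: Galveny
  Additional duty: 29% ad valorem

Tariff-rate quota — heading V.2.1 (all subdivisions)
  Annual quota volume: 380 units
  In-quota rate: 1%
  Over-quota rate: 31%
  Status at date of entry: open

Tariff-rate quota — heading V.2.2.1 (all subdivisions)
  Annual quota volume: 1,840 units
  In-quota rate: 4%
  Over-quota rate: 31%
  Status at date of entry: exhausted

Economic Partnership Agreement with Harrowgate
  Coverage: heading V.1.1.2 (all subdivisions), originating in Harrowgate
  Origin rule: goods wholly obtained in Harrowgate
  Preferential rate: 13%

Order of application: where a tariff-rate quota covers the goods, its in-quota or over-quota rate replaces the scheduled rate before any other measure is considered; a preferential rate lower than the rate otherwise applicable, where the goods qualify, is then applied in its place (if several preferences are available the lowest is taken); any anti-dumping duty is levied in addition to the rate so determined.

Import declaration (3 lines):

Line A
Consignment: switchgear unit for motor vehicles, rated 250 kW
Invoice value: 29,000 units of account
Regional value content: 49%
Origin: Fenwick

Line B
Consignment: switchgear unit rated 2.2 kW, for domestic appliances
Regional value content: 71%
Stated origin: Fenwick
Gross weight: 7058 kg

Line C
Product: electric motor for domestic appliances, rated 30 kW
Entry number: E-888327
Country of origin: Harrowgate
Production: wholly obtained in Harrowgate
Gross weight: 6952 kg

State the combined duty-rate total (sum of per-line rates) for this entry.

52%

Line A: switchgear unit → V.3; rated 250 kW → V.3.2; for motor vehicles → V.3.2.2. Scheduled 30%. Fenwick agreement on V.3: RVC < 65%. → 30%.
Line B: switchgear unit → V.3; rated 2.2 kW → V.3.1; for domestic appliances → V.3.1.2. Scheduled 9%. Fenwick agreement on V.3: RVC ≥ 65% → 11% available; preference 11% not lower than 9% → no reduction. → 9%.
Line C: electric motor → V.1; rated 30 kW → V.1.1; for domestic appliances → V.1.1.2. Scheduled 19%. Harrowgate agreement on V.1.1.2: wholly obtained → 13% available; preferential 13%. → 13%.
Sum: 30% + 9% + 13% = 52%.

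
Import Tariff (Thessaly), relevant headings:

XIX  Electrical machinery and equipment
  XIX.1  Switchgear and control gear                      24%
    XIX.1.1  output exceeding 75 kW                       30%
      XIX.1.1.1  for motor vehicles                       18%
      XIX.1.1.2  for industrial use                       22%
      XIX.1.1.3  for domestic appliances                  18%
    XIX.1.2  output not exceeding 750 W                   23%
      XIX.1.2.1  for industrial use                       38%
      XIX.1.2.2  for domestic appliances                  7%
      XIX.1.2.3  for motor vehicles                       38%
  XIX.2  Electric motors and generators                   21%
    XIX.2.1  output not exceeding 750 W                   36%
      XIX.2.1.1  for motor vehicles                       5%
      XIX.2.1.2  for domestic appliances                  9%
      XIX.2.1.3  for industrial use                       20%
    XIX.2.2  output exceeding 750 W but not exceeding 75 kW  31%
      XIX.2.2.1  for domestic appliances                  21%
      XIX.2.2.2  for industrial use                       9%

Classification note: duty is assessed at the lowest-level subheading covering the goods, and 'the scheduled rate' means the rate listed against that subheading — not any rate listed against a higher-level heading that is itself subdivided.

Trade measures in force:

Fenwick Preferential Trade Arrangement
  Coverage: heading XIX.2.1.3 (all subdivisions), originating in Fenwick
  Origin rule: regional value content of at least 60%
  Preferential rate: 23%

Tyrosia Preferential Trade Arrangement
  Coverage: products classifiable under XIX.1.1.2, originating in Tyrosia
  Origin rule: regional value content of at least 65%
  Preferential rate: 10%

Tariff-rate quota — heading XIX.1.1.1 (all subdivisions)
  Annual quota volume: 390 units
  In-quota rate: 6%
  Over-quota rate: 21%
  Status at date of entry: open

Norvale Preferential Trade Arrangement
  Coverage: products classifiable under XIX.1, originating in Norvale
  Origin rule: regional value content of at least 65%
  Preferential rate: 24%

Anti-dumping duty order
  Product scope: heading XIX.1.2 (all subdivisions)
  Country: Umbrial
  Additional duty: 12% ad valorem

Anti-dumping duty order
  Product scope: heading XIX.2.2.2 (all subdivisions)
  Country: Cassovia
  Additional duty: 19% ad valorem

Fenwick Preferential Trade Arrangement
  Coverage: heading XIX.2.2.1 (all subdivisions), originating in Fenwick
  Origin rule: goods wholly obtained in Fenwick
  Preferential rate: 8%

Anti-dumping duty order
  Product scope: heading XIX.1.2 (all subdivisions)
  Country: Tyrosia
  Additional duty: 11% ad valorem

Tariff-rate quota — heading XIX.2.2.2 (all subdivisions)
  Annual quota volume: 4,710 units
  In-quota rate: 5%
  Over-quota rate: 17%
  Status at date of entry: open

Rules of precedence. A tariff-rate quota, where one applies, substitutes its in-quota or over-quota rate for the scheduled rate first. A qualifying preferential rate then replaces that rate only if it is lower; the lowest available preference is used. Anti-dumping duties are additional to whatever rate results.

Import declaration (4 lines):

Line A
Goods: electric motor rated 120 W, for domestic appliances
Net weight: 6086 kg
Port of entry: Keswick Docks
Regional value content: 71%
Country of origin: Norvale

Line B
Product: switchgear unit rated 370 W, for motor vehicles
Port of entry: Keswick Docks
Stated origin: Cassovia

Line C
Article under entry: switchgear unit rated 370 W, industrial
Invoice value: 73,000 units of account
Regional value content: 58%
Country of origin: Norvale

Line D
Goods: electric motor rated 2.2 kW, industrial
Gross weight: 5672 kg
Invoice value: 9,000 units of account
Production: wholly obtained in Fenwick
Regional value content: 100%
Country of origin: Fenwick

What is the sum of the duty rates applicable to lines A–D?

90%

Line A: electric motor → XIX.2; rated 120 W → XIX.2.1; for domestic appliances → XIX.2.1.2. Scheduled 9%. Norvale agreement on XIX.1: XIX.2.1.2 not covered. → 9%.
Line B: switchgear unit → XIX.1; rated 370 W → XIX.1.2; for motor vehicles → XIX.1.2.3. Scheduled 38%. No special measure applies. → 38%.
Line C: switchgear unit → XIX.1; rated 370 W → XIX.1.2; industrial → XIX.1.2.1. Scheduled 38%. Norvale agreement on XIX.1: RVC < 65%. → 38%.
Line D: electric motor → XIX.2; rated 2.2 kW → XIX.2.2; industrial → XIX.2.2.2. Scheduled 9%. quota on XIX.2.2.2 open → in-quota 5%; Fenwick agreement on XIX.2.1.3: XIX.2.2.2 not covered; Fenwick agreement on XIX.2.2.1: XIX.2.2.2 not covered. → 5%.
Sum: 9% + 38% + 38% + 5% = 90%.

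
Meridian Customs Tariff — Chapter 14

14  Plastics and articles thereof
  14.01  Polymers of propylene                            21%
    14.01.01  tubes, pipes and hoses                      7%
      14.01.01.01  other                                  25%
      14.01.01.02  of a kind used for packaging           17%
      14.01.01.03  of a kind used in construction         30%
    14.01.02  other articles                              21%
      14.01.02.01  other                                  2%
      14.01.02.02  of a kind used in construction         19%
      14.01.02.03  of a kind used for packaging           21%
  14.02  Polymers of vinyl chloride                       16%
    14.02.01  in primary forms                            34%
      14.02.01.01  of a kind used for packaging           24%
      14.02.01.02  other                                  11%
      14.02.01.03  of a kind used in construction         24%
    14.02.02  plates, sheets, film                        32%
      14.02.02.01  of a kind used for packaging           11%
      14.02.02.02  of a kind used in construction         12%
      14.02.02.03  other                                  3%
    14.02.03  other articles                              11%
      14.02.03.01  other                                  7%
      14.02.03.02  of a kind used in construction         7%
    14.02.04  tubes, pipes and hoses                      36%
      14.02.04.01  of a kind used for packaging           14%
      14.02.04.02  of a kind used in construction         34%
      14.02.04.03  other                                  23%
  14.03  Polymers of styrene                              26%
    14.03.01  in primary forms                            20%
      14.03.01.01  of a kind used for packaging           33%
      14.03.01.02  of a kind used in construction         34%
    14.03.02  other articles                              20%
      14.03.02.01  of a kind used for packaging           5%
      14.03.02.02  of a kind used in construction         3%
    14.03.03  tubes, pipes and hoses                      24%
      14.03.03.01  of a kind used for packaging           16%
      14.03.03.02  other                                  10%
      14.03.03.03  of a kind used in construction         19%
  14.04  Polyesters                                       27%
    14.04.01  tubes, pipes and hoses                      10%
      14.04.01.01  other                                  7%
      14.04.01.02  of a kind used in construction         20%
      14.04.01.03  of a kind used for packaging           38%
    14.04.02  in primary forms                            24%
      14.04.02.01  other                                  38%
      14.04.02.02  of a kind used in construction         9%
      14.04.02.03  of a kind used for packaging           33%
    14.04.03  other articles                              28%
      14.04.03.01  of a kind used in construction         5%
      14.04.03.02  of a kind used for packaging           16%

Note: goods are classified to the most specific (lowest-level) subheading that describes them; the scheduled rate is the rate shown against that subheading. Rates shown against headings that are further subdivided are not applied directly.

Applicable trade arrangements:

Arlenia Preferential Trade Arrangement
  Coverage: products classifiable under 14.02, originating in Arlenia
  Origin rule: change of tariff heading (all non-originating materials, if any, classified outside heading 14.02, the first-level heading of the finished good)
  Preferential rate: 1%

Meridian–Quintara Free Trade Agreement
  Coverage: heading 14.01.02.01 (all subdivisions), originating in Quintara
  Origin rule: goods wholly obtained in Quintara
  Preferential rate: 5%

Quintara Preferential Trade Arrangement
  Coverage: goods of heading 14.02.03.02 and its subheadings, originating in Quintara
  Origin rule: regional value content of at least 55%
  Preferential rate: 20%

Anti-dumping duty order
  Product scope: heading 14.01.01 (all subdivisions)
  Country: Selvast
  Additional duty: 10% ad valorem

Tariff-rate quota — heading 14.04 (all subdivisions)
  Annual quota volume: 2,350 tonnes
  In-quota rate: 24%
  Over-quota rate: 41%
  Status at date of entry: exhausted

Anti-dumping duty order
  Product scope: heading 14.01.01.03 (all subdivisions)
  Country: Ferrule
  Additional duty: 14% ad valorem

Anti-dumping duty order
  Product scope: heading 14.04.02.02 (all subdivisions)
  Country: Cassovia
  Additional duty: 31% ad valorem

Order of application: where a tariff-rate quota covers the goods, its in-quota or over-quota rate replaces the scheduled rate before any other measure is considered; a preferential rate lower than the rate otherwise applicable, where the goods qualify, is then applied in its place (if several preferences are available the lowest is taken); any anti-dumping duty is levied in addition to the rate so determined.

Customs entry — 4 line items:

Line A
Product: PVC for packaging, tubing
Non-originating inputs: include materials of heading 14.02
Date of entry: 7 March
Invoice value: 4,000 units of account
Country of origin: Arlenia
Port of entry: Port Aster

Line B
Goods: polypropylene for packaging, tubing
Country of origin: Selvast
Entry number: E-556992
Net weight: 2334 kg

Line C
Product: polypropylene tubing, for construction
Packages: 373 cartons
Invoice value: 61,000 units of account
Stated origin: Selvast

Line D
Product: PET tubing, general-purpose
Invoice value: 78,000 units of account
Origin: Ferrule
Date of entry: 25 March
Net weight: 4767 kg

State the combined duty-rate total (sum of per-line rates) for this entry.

122%

Line A: PVC → 14.02; tubing → 14.02.04; for packaging → 14.02.04.01. Scheduled 14%. Arlenia agreement on 14.02: CTH not met. → 14%.
Line B: polypropylene → 14.01; tubing → 14.01.01; for packaging → 14.01.01.02. Scheduled 17%. anti-dumping (Selvast, 14.01.01): +10%; total 17% + 10% = 27%. → 27%.
Line C: polypropylene → 14.01; tubing → 14.01.01; for construction → 14.01.01.03. Scheduled 30%. anti-dumping (Selvast, 14.01.01): +10%; total 30% + 10% = 40%. → 40%.
Line D: PET → 14.04; tubing → 14.04.01; general-purpose → 14.04.01.01. Scheduled 7%. quota on 14.04 exhausted → over-quota 41%. → 41%.
Sum: 14% + 27% + 40% + 41% = 122%.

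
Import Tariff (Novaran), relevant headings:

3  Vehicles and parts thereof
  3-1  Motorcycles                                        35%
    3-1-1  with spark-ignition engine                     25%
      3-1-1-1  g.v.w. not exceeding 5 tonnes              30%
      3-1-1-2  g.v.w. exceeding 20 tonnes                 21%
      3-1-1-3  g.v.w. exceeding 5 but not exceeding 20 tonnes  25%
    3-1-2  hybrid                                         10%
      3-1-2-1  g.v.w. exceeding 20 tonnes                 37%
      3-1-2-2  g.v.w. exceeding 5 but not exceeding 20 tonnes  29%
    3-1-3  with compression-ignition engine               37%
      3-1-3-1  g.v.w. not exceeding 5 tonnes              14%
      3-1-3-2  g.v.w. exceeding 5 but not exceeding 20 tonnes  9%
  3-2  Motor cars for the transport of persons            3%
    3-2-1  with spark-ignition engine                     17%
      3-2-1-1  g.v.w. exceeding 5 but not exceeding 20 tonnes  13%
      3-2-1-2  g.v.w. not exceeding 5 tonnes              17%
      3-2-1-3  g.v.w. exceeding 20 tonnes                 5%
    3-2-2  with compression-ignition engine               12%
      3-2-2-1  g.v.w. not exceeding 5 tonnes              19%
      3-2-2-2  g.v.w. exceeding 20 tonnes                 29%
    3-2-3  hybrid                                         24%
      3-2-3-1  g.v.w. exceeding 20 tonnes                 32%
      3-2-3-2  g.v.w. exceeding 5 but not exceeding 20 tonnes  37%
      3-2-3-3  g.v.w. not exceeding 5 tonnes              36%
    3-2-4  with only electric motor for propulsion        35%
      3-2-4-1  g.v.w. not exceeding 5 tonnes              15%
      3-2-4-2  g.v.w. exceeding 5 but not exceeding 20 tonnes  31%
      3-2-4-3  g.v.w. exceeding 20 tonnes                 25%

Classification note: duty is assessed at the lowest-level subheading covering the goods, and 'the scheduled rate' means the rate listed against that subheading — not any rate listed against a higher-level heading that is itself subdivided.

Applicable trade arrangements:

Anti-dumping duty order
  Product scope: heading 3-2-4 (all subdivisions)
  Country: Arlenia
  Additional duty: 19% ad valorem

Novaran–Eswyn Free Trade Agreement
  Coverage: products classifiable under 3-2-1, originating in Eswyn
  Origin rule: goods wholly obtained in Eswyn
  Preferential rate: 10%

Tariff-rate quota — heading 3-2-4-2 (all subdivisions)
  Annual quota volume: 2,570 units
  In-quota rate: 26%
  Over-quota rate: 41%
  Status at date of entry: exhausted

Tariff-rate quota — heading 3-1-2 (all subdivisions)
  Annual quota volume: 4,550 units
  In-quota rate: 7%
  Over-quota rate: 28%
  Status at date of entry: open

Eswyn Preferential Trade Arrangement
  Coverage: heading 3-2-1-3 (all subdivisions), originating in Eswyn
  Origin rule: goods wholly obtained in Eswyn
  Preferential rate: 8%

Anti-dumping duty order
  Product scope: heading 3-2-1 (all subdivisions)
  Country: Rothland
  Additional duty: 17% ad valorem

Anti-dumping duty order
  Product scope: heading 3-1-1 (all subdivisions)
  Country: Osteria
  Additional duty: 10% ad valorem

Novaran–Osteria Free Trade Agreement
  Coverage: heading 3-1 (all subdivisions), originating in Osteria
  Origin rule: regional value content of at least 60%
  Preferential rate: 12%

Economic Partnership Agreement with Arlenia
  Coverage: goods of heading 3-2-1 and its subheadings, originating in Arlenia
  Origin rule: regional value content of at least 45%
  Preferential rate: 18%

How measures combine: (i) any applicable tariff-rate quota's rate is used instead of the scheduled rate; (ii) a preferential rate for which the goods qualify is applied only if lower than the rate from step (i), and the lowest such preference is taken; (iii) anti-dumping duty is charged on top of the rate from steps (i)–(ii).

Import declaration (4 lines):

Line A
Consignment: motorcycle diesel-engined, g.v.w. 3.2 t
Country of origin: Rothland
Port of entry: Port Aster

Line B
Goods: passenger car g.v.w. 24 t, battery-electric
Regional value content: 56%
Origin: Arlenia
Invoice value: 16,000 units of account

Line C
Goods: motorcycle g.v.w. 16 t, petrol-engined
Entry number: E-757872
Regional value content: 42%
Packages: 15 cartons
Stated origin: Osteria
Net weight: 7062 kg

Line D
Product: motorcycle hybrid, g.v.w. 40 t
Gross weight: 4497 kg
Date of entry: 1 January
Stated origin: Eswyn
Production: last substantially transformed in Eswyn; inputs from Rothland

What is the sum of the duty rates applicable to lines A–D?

100%

Line A: motorcycle → 3-1; diesel-engined → 3-1-3; g.v.w. 3.2 t → 3-1-3-1. Scheduled 14%. No special measure applies. → 14%.
Line B: passenger car → 3-2; battery-electric → 3-2-4; g.v.w. 24 t → 3-2-4-3. Scheduled 25%. Arlenia agreement on 3-2-1: 3-2-4-3 not covered; anti-dumping (Arlenia, 3-2-4): +19%; total 25% + 19% = 44%. → 44%.
Line C: motorcycle → 3-1; petrol-engined → 3-1-1; g.v.w. 16 t → 3-1-1-3. Scheduled 25%. Osteria agreement on 3-1: RVC < 60%; anti-dumping (Osteria, 3-1-1): +10%; total 25% + 10% = 35%. → 35%.
Line D: motorcycle → 3-1; hybrid → 3-1-2; g.v.w. 40 t → 3-1-2-1. Scheduled 37%. quota on 3-1-2 open → in-quota 7%; Eswyn agreement on 3-2-1: 3-1-2-1 not covered; Eswyn agreement on 3-2-1-3: 3-1-2-1 not covered. → 7%.
Sum: 14% + 44% + 35% + 7% = 100%.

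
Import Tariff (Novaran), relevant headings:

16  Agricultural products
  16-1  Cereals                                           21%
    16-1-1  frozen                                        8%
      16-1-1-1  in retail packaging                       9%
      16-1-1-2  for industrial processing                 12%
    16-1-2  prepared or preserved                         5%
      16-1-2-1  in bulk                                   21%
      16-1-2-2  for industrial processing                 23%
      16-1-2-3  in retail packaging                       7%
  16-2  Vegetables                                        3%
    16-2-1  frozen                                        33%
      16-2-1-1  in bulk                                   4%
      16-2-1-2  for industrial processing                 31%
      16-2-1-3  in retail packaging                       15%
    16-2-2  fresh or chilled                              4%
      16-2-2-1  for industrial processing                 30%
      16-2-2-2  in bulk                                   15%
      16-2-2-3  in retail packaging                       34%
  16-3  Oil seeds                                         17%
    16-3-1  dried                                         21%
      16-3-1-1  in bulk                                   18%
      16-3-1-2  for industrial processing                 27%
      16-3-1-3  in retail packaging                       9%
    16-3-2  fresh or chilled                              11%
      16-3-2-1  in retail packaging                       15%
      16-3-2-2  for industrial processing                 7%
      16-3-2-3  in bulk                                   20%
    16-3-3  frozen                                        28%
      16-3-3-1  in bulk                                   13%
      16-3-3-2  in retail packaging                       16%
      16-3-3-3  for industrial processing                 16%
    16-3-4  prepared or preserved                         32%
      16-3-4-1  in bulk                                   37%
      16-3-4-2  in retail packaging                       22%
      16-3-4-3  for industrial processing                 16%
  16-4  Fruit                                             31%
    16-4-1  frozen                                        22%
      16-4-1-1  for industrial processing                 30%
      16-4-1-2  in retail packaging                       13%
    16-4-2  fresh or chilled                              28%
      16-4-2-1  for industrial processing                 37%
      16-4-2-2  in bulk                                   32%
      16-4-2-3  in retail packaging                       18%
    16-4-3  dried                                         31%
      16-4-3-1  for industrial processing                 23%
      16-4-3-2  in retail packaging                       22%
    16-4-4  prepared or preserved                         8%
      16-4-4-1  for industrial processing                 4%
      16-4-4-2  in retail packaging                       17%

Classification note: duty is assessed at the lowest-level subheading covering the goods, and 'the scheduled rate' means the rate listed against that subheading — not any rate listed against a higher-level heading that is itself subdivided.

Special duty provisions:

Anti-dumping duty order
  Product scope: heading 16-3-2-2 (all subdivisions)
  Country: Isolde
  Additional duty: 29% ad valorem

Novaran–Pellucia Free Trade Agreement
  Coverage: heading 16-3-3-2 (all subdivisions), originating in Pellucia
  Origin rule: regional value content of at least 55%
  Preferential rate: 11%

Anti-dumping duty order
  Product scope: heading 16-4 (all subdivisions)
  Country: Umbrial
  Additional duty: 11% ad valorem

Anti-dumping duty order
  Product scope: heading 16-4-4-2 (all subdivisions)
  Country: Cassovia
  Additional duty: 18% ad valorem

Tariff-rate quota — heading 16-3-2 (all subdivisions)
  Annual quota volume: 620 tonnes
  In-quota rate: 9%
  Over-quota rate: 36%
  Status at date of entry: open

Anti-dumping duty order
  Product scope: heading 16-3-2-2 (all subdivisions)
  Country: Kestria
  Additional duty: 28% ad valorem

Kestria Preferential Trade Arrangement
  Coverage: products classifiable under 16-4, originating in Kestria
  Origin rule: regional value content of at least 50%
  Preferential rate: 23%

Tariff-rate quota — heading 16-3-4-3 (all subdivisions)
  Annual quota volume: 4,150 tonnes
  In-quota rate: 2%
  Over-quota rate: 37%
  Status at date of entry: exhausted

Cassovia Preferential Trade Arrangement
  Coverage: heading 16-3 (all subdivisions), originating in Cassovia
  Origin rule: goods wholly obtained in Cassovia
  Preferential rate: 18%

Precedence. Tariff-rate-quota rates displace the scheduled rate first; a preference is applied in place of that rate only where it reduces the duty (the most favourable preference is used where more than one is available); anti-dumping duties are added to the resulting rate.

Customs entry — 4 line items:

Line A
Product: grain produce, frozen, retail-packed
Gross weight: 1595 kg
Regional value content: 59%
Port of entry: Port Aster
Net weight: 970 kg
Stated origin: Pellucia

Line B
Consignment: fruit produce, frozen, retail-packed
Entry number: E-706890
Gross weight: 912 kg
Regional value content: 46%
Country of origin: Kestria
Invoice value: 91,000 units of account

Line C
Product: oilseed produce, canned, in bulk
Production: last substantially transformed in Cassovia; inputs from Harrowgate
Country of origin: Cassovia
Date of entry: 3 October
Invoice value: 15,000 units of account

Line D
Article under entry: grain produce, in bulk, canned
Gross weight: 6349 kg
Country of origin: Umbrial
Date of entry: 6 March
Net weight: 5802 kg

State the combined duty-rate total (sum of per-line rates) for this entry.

80%

Line A: grain → 16-1; frozen → 16-1-1; retail-packed → 16-1-1-1. Scheduled 9%. Pellucia agreement on 16-3-3-2: 16-1-1-1 not covered. → 9%.
Line B: fruit → 16-4; frozen → 16-4-1; retail-packed → 16-4-1-2. Scheduled 13%. Kestria agreement on 16-4: RVC < 50%. → 13%.
Line C: oilseed → 16-3; canned → 16-3-4; in bulk → 16-3-4-1. Scheduled 37%. Cassovia agreement on 16-3: not wholly obtained. → 37%.
Line D: grain → 16-1; canned → 16-1-2; in bulk → 16-1-2-1. Scheduled 21%. No special measure applies. → 21%.
Sum: 9% + 13% + 37% + 21% = 80%.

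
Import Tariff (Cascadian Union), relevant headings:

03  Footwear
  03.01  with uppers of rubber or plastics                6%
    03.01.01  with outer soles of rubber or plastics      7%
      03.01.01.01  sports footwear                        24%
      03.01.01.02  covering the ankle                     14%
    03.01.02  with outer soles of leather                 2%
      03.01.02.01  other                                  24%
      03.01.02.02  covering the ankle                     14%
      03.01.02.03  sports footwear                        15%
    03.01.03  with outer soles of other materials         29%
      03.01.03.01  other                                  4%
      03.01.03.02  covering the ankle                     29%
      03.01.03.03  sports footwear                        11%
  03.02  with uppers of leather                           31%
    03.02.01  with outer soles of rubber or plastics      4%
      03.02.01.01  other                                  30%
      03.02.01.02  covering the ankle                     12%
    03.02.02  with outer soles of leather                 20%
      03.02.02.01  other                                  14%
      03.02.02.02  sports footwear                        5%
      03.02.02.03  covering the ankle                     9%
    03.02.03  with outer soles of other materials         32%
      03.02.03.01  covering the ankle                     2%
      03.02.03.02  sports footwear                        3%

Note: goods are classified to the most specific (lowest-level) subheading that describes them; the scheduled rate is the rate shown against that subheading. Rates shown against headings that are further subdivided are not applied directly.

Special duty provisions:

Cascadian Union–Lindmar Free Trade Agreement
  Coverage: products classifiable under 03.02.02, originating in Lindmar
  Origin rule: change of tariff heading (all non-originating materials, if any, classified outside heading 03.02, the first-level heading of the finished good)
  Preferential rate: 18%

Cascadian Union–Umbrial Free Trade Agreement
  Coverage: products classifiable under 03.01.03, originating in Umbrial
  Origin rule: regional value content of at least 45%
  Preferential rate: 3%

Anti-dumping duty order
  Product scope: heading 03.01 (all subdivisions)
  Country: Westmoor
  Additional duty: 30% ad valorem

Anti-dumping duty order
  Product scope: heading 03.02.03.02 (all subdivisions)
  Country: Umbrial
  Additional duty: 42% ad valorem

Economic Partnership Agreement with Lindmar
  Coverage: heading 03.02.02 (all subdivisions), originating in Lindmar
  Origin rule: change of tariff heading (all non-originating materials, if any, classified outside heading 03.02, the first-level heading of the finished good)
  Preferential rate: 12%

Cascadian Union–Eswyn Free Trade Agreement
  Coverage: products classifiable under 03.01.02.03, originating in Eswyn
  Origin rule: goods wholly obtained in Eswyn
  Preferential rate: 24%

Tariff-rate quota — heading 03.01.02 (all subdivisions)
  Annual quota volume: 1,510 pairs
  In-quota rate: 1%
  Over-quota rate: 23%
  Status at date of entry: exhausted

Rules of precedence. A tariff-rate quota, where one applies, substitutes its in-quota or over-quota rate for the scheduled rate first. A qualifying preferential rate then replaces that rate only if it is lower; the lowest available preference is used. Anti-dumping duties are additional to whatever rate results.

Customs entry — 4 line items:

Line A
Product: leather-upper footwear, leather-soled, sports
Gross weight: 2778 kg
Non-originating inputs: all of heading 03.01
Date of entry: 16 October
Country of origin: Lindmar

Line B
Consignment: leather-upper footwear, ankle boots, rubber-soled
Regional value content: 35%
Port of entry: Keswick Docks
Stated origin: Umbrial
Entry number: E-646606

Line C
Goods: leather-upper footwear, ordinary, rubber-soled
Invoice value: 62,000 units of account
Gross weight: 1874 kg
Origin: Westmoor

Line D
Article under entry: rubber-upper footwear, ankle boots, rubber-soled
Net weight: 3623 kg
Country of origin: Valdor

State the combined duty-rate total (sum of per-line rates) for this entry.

61%

Line A: leather-upper → 03.02; leather-soled → 03.02.02; sports → 03.02.02.02. Scheduled 5%. Lindmar agreement on 03.02.02: CTH met → 18% available; Lindmar agreement on 03.02.02: CTH met → 12% available; preference 12% not lower than 5% → no reduction. → 5%.
Line B: leather-upper → 03.02; rubber-soled → 03.02.01; ankle boots → 03.02.01.02. Scheduled 12%. Umbrial agreement on 03.01.03: 03.02.01.02 not covered. → 12%.
Line C: leather-upper → 03.02; rubber-soled → 03.02.01; ordinary → 03.02.01.01. Scheduled 30%. No special measure applies. → 30%.
Line D: rubber-upper → 03.01; rubber-soled → 03.01.01; ankle boots → 03.01.01.02. Scheduled 14%. No special measure applies. → 14%.
Sum: 5% + 12% + 30% + 14% = 61%.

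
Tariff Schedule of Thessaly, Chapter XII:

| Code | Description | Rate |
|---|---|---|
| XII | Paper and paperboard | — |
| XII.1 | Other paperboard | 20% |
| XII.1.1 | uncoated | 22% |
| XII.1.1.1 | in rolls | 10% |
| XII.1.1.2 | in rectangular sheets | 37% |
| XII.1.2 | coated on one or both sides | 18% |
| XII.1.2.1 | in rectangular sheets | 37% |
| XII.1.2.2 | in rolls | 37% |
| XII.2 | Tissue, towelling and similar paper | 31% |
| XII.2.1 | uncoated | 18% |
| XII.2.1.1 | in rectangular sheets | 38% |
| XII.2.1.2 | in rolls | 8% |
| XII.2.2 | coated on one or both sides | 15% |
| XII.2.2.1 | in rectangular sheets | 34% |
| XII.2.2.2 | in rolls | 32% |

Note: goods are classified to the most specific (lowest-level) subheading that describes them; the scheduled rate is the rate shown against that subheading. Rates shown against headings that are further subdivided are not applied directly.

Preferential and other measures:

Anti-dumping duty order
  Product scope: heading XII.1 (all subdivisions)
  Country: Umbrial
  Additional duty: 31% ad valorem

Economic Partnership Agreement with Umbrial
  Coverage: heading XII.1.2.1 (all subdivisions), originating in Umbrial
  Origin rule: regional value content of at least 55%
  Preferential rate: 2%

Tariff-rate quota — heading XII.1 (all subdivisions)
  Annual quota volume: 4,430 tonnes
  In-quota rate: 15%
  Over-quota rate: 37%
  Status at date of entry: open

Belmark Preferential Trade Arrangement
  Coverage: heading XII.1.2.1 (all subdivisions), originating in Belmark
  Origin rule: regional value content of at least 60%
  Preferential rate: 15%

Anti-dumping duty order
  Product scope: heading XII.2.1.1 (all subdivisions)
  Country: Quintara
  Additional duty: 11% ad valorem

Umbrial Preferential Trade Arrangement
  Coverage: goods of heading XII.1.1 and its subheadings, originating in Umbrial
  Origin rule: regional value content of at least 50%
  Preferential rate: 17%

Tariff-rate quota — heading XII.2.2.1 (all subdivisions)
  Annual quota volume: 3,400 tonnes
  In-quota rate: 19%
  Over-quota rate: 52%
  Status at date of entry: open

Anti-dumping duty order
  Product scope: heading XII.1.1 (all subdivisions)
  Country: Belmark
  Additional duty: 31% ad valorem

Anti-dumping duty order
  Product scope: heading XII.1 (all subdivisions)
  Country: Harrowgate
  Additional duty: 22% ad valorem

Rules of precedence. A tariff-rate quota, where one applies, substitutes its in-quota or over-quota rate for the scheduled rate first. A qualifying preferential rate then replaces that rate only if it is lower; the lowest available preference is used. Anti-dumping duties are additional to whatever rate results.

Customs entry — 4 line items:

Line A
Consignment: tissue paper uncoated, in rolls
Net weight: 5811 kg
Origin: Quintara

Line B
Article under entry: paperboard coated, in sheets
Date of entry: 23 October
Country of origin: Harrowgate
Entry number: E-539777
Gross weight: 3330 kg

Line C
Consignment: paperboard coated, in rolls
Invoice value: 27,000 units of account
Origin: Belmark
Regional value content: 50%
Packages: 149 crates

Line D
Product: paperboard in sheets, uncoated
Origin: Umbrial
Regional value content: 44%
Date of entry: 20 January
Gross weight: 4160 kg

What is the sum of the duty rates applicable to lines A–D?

Line A: tissue paper → XII.2; uncoated → XII.2.1; in rolls → XII.2.1.2. Scheduled 8%. No special measure applies. → 8%.
Line B: paperboard → XII.1; coated → XII.1.2; in sheets → XII.1.2.1. Scheduled 37%. quota on XII.1 open → in-quota 15%; anti-dumping (Harrowgate, XII.1): +22%; total 15% + 22% = 37%. → 37%.
Line C: paperboard → XII.1; coated → XII.1.2; in rolls → XII.1.2.2. Scheduled 37%. quota on XII.1 open → in-quota 15%; Belmark agreement on XII.1.2.1: XII.1.2.2 not covered. → 15%.
Line D: paperboard → XII.1; uncoated → XII.1.1; in sheets → XII.1.1.2. Scheduled 37%. quota on XII.1 open → in-quota 15%; Umbrial agreement on XII.1.2.1: XII.1.1.2 not covered; Umbrial agreement on XII.1.1: RVC < 50%; anti-dumping (Umbrial, XII.1): +31%; total 15% + 31% = 46%. → 46%.
Sum: 8% + 37% + 15% + 46% = 106%.

106%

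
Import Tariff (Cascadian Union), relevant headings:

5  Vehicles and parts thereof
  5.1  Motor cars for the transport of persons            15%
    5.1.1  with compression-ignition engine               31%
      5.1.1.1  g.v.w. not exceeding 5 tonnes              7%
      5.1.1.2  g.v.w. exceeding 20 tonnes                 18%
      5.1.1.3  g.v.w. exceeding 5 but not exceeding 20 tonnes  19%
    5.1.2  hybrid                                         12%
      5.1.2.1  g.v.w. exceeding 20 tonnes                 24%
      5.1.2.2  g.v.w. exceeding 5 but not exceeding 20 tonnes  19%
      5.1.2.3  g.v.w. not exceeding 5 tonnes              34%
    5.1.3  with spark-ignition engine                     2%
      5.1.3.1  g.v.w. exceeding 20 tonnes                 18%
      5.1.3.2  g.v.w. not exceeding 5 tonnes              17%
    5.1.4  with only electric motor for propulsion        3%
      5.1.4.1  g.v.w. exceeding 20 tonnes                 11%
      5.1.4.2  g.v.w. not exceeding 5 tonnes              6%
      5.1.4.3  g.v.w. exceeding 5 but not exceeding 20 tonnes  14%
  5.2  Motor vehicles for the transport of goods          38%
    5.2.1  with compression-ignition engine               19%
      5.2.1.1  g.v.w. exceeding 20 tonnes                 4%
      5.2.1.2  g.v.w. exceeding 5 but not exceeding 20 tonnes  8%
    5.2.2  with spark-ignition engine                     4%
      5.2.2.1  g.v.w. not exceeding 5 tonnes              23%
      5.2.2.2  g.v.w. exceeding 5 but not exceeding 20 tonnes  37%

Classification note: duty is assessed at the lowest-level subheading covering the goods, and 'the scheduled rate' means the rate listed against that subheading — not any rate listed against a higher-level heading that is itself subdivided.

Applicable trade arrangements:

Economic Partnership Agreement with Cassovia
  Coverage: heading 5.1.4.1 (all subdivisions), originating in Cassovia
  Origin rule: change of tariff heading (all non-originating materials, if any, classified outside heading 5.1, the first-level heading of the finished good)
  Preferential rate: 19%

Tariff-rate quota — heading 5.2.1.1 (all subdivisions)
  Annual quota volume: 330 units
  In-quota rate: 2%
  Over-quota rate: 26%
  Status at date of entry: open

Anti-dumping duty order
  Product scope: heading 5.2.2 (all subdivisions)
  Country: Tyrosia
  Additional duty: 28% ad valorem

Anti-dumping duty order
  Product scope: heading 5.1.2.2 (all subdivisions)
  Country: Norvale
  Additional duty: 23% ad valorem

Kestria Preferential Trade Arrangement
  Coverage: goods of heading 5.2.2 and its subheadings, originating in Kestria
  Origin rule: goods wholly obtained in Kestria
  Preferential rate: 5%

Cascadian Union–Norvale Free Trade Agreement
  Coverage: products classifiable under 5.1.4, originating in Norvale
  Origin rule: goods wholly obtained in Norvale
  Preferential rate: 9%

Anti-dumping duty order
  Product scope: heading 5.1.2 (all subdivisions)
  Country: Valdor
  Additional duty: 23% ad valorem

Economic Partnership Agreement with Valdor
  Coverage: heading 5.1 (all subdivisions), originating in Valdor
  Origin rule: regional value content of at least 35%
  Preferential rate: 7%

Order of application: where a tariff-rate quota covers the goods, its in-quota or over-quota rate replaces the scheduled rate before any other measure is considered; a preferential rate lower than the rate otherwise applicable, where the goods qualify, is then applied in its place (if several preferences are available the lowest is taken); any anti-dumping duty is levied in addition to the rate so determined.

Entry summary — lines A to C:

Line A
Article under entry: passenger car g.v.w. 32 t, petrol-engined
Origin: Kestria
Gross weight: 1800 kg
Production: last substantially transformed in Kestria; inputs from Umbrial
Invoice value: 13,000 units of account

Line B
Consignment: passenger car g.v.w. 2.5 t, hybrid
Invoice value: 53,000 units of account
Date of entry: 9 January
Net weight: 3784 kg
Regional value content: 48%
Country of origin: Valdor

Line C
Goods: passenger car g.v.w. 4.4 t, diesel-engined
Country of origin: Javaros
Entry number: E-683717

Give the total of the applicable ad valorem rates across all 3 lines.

Line A: passenger car → 5.1; petrol-engined → 5.1.3; g.v.w. 32 t → 5.1.3.1. Scheduled 18%. Kestria agreement on 5.2.2: 5.1.3.1 not covered. → 18%.
Line B: passenger car → 5.1; hybrid → 5.1.2; g.v.w. 2.5 t → 5.1.2.3. Scheduled 34%. Valdor agreement on 5.1: RVC ≥ 35% → 7% available; preferential 7%; anti-dumping (Valdor, 5.1.2): +23%; total 7% + 23% = 30%. → 30%.
Line C: passenger car → 5.1; diesel-engined → 5.1.1; g.v.w. 4.4 t → 5.1.1.1. Scheduled 7%. No special measure applies. → 7%.
Sum: 18% + 30% + 7% = 55%.

55%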